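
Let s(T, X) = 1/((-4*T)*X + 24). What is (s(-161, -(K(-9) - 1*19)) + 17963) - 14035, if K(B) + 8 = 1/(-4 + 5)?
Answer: 65864705/16768 ≈ 3928.0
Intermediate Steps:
K(B) = -7 (K(B) = -8 + 1/(-4 + 5) = -8 + 1/1 = -8 + 1 = -7)
s(T, X) = 1/(24 - 4*T*X) (s(T, X) = 1/(-4*T*X + 24) = 1/(24 - 4*T*X))
(s(-161, -(K(-9) - 1*19)) + 17963) - 14035 = (-1/(-24 + 4*(-161)*(-(-7 - 1*19))) + 17963) - 14035 = (-1/(-24 + 4*(-161)*(-(-7 - 19))) + 17963) - 14035 = (-1/(-24 + 4*(-161)*(-1*(-26))) + 17963) - 14035 = (-1/(-24 + 4*(-161)*26) + 17963) - 14035 = (-1/(-24 - 16744) + 17963) - 14035 = (-1/(-16768) + 17963) - 14035 = (-1*(-1/16768) + 17963) - 14035 = (1/16768 + 17963) - 14035 = 301203585/16768 - 14035 = 65864705/16768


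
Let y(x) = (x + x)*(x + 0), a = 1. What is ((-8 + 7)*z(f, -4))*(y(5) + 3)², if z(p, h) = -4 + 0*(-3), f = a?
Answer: 11236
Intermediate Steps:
y(x) = 2*x² (y(x) = (2*x)*x = 2*x²)
f = 1
z(p, h) = -4 (z(p, h) = -4 + 0 = -4)
((-8 + 7)*z(f, -4))*(y(5) + 3)² = ((-8 + 7)*(-4))*(2*5² + 3)² = (-1*(-4))*(2*25 + 3)² = 4*(50 + 3)² = 4*53² = 4*2809 = 11236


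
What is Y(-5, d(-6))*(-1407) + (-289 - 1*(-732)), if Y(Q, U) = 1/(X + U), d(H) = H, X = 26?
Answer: 7453/20 ≈ 372.65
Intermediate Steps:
Y(Q, U) = 1/(26 + U)
Y(-5, d(-6))*(-1407) + (-289 - 1*(-732)) = -1407/(26 - 6) + (-289 - 1*(-732)) = -1407/20 + (-289 + 732) = (1/20)*(-1407) + 443 = -1407/20 + 443 = 7453/20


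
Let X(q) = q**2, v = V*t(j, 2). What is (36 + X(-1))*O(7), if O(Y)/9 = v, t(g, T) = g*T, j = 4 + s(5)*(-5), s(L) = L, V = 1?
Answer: -13986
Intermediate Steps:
j = -21 (j = 4 + 5*(-5) = 4 - 25 = -21)
t(g, T) = T*g
v = -42 (v = 1*(2*(-21)) = 1*(-42) = -42)
O(Y) = -378 (O(Y) = 9*(-42) = -378)
(36 + X(-1))*O(7) = (36 + (-1)**2)*(-378) = (36 + 1)*(-378) = 37*(-378) = -13986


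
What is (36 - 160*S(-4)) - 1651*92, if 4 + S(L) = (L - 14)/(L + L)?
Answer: -151576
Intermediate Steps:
S(L) = -4 + (-14 + L)/(2*L) (S(L) = -4 + (L - 14)/(L + L) = -4 + (-14 + L)/((2*L)) = -4 + (-14 + L)*(1/(2*L)) = -4 + (-14 + L)/(2*L))
(36 - 160*S(-4)) - 1651*92 = (36 - 160*(-7/2 - 7/(-4))) - 1651*92 = (36 - 160*(-7/2 - 7*(-¼))) - 151892 = (36 - 160*(-7/2 + 7/4)) - 151892 = (36 - 160*(-7/4)) - 151892 = (36 + 280) - 151892 = 316 - 151892 = -151576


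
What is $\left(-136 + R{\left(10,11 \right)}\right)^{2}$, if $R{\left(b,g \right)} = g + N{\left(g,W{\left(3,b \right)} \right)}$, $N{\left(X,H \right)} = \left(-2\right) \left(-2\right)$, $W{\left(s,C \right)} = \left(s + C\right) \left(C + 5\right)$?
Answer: $14641$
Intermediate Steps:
$W{\left(s,C \right)} = \left(5 + C\right) \left(C + s\right)$ ($W{\left(s,C \right)} = \left(C + s\right) \left(5 + C\right) = \left(5 + C\right) \left(C + s\right)$)
$N{\left(X,H \right)} = 4$
$R{\left(b,g \right)} = 4 + g$ ($R{\left(b,g \right)} = g + 4 = 4 + g$)
$\left(-136 + R{\left(10,11 \right)}\right)^{2} = \left(-136 + \left(4 + 11\right)\right)^{2} = \left(-136 + 15\right)^{2} = \left(-121\right)^{2} = 14641$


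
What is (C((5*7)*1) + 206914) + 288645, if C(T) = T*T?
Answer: 496784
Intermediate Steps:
C(T) = T**2
(C((5*7)*1) + 206914) + 288645 = (((5*7)*1)**2 + 206914) + 288645 = ((35*1)**2 + 206914) + 288645 = (35**2 + 206914) + 288645 = (1225 + 206914) + 288645 = 208139 + 288645 = 496784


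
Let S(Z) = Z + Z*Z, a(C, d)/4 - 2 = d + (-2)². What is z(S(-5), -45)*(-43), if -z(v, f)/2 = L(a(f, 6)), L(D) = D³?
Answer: 9510912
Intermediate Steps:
a(C, d) = 24 + 4*d (a(C, d) = 8 + 4*(d + (-2)²) = 8 + 4*(d + 4) = 8 + 4*(4 + d) = 8 + (16 + 4*d) = 24 + 4*d)
S(Z) = Z + Z²
z(v, f) = -221184 (z(v, f) = -2*(24 + 4*6)³ = -2*(24 + 24)³ = -2*48³ = -2*110592 = -221184)
z(S(-5), -45)*(-43) = -221184*(-43) = 9510912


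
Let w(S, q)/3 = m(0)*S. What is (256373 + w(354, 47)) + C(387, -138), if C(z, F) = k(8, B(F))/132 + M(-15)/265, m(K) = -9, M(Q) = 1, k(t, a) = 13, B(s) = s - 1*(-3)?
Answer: 8633592277/34980 ≈ 2.4682e+5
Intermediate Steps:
B(s) = 3 + s (B(s) = s + 3 = 3 + s)
C(z, F) = 3577/34980 (C(z, F) = 13/132 + 1/265 = 3577/34980)
w(S, q) = -27*S (w(S, q) = 3*(-9*S) = -27*S)
(256373 + w(354, 47)) + C(387, -138) = (256373 - 27*354) + 3577/34980 = (256373 - 9558) + 3577/34980 = 246815 + 3577/34980 = 8633592277/34980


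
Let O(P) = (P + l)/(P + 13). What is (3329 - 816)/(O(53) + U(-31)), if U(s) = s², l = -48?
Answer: 165858/63431 ≈ 2.6148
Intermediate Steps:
O(P) = (-48 + P)/(13 + P) (O(P) = (P - 48)/(P + 13) = (-48 + P)/(13 + P))
(3329 - 816)/(O(53) + U(-31)) = (3329 - 816)/((-48 + 53)/(13 + 53) + (-31)²) = 2513/(5/66 + 961) = 2513/(63431/66) = 2513*(66/63431) = 165858/63431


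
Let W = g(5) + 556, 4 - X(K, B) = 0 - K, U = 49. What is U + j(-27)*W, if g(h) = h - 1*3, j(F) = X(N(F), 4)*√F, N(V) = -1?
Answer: 49 + 5022*I*√3 ≈ 49.0 + 8698.4*I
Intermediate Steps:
X(K, B) = 4 + K (X(K, B) = 4 - (0 - K) = 4 - (-1)*K = 4 + K)
j(F) = 3*√F (j(F) = (4 - 1)*√F = 3*√F)
g(h) = -3 + h (g(h) = h - 3 = -3 + h)
W = 558 (W = (-3 + 5) + 556 = 2 + 556 = 558)
U + j(-27)*W = 49 + (3*√(-27))*558 = 49 + (3*(3*I*√3))*558 = 49 + (9*I*√3)*558 = 49 + 5022*I*√3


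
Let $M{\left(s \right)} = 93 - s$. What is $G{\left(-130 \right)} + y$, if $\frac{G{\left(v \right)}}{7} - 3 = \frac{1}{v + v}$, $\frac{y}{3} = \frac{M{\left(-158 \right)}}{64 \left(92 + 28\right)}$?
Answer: $\frac{701247}{33280} \approx 21.071$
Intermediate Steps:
$y = \frac{251}{2560}$ ($y = 3 \frac{93 - -158}{64 \left(92 + 28\right)} = 3 \frac{93 + 158}{64 \cdot 120} = 3 \cdot \frac{251}{7680} = \frac{251}{2560} \approx 0.098047$)
$G{\left(v \right)} = 21 + \frac{7}{2 v}$ ($G{\left(v \right)} = 21 + \frac{7}{v + v} = 21 + \frac{7}{2 v}$)
$G{\left(-130 \right)} + y = \left(21 + \frac{7}{2 \left(-130\right)}\right) + \frac{251}{2560} = \left(21 + \frac{7}{2} \left(- \frac{1}{130}\right)\right) + \frac{251}{2560} = \left(21 - \frac{7}{260}\right) + \frac{251}{2560} = \frac{5453}{260} + \frac{251}{2560} = \frac{701247}{33280}$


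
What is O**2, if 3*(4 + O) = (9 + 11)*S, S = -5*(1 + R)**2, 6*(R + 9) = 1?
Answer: 3061740889/729 ≈ 4.1999e+6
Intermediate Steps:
R = -53/6 (R = -9 + (1/6)*1 = -9 + 1/6 = -53/6 ≈ -8.8333)
S = -11045/36 (S = -5*(1 - 53/6)**2 = -5*(-47/6)**2 = -5*2209/36 = -11045/36 ≈ -306.81)
O = -55333/27 (O = -4 + ((9 + 11)*(-11045/36))/3 = -4 + (20*(-11045/36))/3 = -4 + (1/3)*(-55225/9) = -4 - 55225/27 = -55333/27 ≈ -2049.4)
O**2 = (-55333/27)**2 = 3061740889/729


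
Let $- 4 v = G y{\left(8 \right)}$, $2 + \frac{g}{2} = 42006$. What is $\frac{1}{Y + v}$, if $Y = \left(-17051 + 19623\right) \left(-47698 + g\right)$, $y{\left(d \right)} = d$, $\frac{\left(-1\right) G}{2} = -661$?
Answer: $\frac{1}{93386676} \approx 1.0708 \cdot 10^{-8}$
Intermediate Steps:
$G = 1322$ ($G = \left(-2\right) \left(-661\right) = 1322$)
$g = 84008$ ($g = -4 + 2 \cdot 42006 = -4 + 84012 = 84008$)
$Y = 93389320$ ($Y = \left(-17051 + 19623\right) \left(-47698 + 84008\right) = 2572 \cdot 36310 = 93389320$)
$v = -2644$ ($v = - \frac{1322 \cdot 8}{4} = \left(- \frac{1}{4}\right) 10576 = -2644$)
$\frac{1}{Y + v} = \frac{1}{93389320 - 2644} = \frac{1}{93386676}$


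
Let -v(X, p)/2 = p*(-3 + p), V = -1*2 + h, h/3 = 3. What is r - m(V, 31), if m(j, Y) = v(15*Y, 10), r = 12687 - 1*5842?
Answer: 6985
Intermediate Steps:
h = 9 (h = 3*3 = 9)
V = 7 (V = -1*2 + 9 = -2 + 9 = 7)
v(X, p) = -2*p*(-3 + p)
r = 6845 (r = 12687 - 5842 = 6845)
m(j, Y) = -140 (m(j, Y) = 2*10*(3 - 1*10) = 2*10*(3 - 10) = 2*10*(-7) = -140)
r - m(V, 31) = 6845 - 1*(-140) = 6845 + 140 = 6985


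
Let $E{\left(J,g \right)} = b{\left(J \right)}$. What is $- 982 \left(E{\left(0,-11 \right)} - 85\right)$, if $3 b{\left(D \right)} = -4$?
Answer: $\frac{254338}{3} \approx 84779.0$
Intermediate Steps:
$b{\left(D \right)} = - \frac{4}{3}$ ($b{\left(D \right)} = \frac{1}{3} \left(-4\right) = - \frac{4}{3}$)
$E{\left(J,g \right)} = - \frac{4}{3}$
$- 982 \left(E{\left(0,-11 \right)} - 85\right) = - 982 \left(- \frac{4}{3} - 85\right) = \left(-982\right) \left(- \frac{259}{3}\right) = \frac{254338}{3}$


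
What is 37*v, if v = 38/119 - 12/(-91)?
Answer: 25826/1547 ≈ 16.694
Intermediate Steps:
v = 698/1547 (v = 38*(1/119) - 12*(-1/91) = 38/119 + 12/91 = 698/1547 ≈ 0.45120)
37*v = 37*(698/1547) = 25826/1547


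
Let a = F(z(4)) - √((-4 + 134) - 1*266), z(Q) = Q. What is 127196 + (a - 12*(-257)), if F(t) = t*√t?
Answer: 130288 - 2*I*√34 ≈ 1.3029e+5 - 11.662*I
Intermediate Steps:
F(t) = t^(3/2)
a = 8 - 2*I*√34 (a = 4^(3/2) - √((-4 + 134) - 1*266) = 8 - √(130 - 266) = 8 - √(-136) = 8 - 2*I*√34 ≈ 8.0 - 11.662*I)
127196 + (a - 12*(-257)) = 127196 + ((8 - 2*I*√34) - 12*(-257)) = 127196 + ((8 - 2*I*√34) + 3084) = 127196 + (3092 - 2*I*√34) = 130288 - 2*I*√34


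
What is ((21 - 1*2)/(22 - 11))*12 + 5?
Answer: 283/11 ≈ 25.727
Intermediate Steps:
((21 - 1*2)/(22 - 11))*12 + 5 = ((21 - 2)/11)*12 + 5 = (19*(1/11))*12 + 5 = (19/11)*12 + 5 = 228/11 + 5 = 283/11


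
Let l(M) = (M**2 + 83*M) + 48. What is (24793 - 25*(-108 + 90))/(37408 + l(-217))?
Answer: 25243/66534 ≈ 0.37940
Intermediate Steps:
l(M) = 48 + M**2 + 83*M
(24793 - 25*(-108 + 90))/(37408 + l(-217)) = (24793 - 25*(-108 + 90))/(37408 + (48 + (-217)**2 + 83*(-217))) = (24793 - 25*(-18))/(37408 + (48 + 47089 - 18011)) = (24793 + 450)/(37408 + 29126) = 25243/66534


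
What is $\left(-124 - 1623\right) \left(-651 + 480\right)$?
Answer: $298737$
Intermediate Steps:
$\left(-124 - 1623\right) \left(-651 + 480\right) = \left(-1747\right) \left(-171\right) = 298737$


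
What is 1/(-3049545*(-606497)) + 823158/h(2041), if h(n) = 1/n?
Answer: 3107348125866370492471/1849539893865 ≈ 1.6801e+9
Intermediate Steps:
1/(-3049545*(-606497)) + 823158/h(2041) = 1/(-3049545*(-606497)) + 823158/(1/2041) = -1/3049545*(-1/606497) + 823158/(1/2041) = 1/1849539893865 + 823158*2041 = 1/1849539893865 + 1680065478 = 3107348125866370492471/1849539893865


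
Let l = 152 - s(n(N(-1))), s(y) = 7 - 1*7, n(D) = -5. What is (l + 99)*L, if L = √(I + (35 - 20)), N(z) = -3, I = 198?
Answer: 251*√213 ≈ 3663.2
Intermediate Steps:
s(y) = 0 (s(y) = 7 - 7 = 0)
L = √213 (L = √(198 + (35 - 20)) = √(198 + 15) = √213 ≈ 14.595)
l = 152 (l = 152 - 1*0 = 152 + 0 = 152)
(l + 99)*L = (152 + 99)*√213 = 251*√213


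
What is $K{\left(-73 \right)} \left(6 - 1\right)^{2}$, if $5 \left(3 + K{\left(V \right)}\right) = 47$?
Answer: $160$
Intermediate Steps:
$K{\left(V \right)} = \frac{32}{5}$ ($K{\left(V \right)} = -3 + \frac{1}{5} \cdot 47 = -3 + \frac{47}{5} = \frac{32}{5}$)
$K{\left(-73 \right)} \left(6 - 1\right)^{2} = \frac{32 \left(6 - 1\right)^{2}}{5} = \frac{32 \cdot 5^{2}}{5} = \frac{32}{5} \cdot 25 = 160$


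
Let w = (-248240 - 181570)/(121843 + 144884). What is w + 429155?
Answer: 38155598625/88909 ≈ 4.2915e+5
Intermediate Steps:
w = -143270/88909 (w = -429810/266727 = -429810*1/266727 = -143270/88909 ≈ -1.6114)
w + 429155 = -143270/88909 + 429155 = 38155598625/88909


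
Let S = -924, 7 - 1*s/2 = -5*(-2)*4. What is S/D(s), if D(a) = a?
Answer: 14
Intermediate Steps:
s = -66 (s = 14 - 2*(-5*(-2))*4 = 14 - 20*4 = 14 - 2*40 = 14 - 80 = -66)
S/D(s) = -924/(-66) = -924*(-1/66) = 14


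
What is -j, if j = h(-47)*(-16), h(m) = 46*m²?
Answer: 1625824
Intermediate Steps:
j = -1625824 (j = (46*(-47)²)*(-16) = (46*2209)*(-16) = 101614*(-16) = -1625824)
-j = -1*(-1625824) = 1625824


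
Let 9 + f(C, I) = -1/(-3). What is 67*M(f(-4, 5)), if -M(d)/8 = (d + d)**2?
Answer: -1449344/9 ≈ -1.6104e+5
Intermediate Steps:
f(C, I) = -26/3 (f(C, I) = -9 - 1/(-3) = -9 - 1*(-1/3) = -9 + 1/3 = -26/3)
M(d) = -32*d**2 (M(d) = -8*(d + d)**2 = -8*4*d**2 = -32*d**2)
67*M(f(-4, 5)) = 67*(-32*(-26/3)**2) = 67*(-32*676/9) = 67*(-21632/9) = -1449344/9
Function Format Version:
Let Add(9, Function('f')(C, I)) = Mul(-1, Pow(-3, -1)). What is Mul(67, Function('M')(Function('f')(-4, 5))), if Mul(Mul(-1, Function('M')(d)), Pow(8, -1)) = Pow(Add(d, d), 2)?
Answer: Rational(-1449344, 9) ≈ -1.6104e+5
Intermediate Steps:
Function('f')(C, I) = Rational(-26, 3) (Function('f')(C, I) = Add(-9, Mul(-1, Pow(-3, -1))) = Add(-9, Mul(-1, Rational(-1, 3))) = Add(-9, Rational(1, 3)) = Rational(-26, 3))
Function('M')(d) = Mul(-32, Pow(d, 2)) (Function('M')(d) = Mul(-8, Pow(Add(d, d), 2)) = Mul(-8, Pow(Mul(2, d), 2)) = Mul(-8, Mul(4, Pow(d, 2))) = Mul(-32, Pow(d, 2)))
Mul(67, Function('M')(Function('f')(-4, 5))) = Mul(67, Mul(-32, Pow(Rational(-26, 3), 2))) = Mul(67, Mul(-32, Rational(676, 9))) = Mul(67, Rational(-21632, 9)) = Rational(-1449344, 9)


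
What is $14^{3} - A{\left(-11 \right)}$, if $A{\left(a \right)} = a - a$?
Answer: $2744$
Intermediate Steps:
$A{\left(a \right)} = 0$
$14^{3} - A{\left(-11 \right)} = 14^{3} - 0 = 2744 + 0 = 2744$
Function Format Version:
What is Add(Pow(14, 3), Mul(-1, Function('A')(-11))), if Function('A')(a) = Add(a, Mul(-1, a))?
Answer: 2744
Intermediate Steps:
Function('A')(a) = 0
Add(Pow(14, 3), Mul(-1, Function('A')(-11))) = Add(Pow(14, 3), Mul(-1, 0)) = Add(2744, 0) = 2744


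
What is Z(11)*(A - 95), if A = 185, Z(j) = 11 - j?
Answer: 0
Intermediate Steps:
Z(11)*(A - 95) = (11 - 1*11)*(185 - 95) = (11 - 11)*90 = 0*90 = 0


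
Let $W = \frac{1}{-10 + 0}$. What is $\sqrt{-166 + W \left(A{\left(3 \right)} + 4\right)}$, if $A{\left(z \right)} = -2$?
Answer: $\frac{i \sqrt{4155}}{5} \approx 12.892 i$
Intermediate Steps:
$W = - \frac{1}{10}$ ($W = \frac{1}{-10} = - \frac{1}{10} \approx -0.1$)
$\sqrt{-166 + W \left(A{\left(3 \right)} + 4\right)} = \sqrt{-166 - \frac{-2 + 4}{10}} = \sqrt{-166 - \frac{1}{5}} = \sqrt{- \frac{831}{5}} = \frac{i \sqrt{4155}}{5}$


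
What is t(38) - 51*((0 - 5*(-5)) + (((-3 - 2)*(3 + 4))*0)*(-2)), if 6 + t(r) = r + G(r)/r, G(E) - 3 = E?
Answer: -47193/38 ≈ -1241.9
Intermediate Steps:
G(E) = 3 + E
t(r) = -6 + r + (3 + r)/r (t(r) = -6 + (r + (3 + r)/r) = -6 + r + (3 + r)/r)
t(38) - 51*((0 - 5*(-5)) + (((-3 - 2)*(3 + 4))*0)*(-2)) = (-5 + 38 + 3/38) - 51*((0 - 5*(-5)) + (((-3 - 2)*(3 + 4))*0)*(-2)) = (-5 + 38 + 3*(1/38)) - 51*((0 + 25) + (-5*7*0)*(-2)) = (-5 + 38 + 3/38) - 51*(25 - 35*0*(-2)) = 1257/38 - 51*(25 + 0*(-2)) = 1257/38 - 51*(25 + 0) = 1257/38 - 51*25 = 1257/38 - 1275 = -47193/38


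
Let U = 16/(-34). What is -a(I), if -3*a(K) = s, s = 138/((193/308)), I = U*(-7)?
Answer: 14168/193 ≈ 73.409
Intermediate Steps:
U = -8/17 (U = 16*(-1/34) = -8/17 ≈ -0.47059)
I = 56/17 (I = -8/17*(-7) = 56/17 ≈ 3.2941)
s = 42504/193 (s = 138/((193*(1/308))) = 138/(193/308) = 138*(308/193) = 42504/193 ≈ 220.23)
a(K) = -14168/193 (a(K) = -1/3*42504/193 = -14168/193)
-a(I) = -1*(-14168/193) = 14168/193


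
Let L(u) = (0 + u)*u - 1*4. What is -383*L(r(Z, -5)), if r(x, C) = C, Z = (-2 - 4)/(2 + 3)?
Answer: -8043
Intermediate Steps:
Z = -6/5 ≈ -1.2000
L(u) = -4 + u² (L(u) = u*u - 4 = u² - 4 = -4 + u²)
-383*L(r(Z, -5)) = -383*(-4 + (-5)²) = -383*(-4 + 25) = -383*21 = -8043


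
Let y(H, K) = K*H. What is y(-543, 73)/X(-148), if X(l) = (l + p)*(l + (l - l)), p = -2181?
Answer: -39639/344692 ≈ -0.11500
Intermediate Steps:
y(H, K) = H*K
X(l) = l*(-2181 + l) (X(l) = (l - 2181)*(l + (l - l)) = (-2181 + l)*(l + 0) = (-2181 + l)*l = l*(-2181 + l))
y(-543, 73)/X(-148) = (-543*73)/((-148*(-2181 - 148))) = -39639/((-148*(-2329))) = -39639/344692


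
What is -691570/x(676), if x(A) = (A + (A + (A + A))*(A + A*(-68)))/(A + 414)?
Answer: 7538113/918515 ≈ 8.2068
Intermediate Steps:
x(A) = (A - 201*A**2)/(414 + A) (x(A) = (A + (A + 2*A)*(A - 68*A))/(414 + A) = (A + (3*A)*(-67*A))/(414 + A) = (A - 201*A**2)/(414 + A))
-691570/x(676) = -691570*(414 + 676)/(676*(1 - 201*676)) = -691570*545/(338*(1 - 135876)) = -691570/(676*(1/1090)*(-135875)) = -691570/(-9185150/109) = -691570*(-109/9185150) = 7538113/918515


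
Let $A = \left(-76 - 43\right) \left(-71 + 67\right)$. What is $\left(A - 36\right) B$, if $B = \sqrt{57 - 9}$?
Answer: $1760 \sqrt{3} \approx 3048.4$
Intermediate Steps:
$A = 476$ ($A = \left(-119\right) \left(-4\right) = 476$)
$B = 4 \sqrt{3}$ ($B = \sqrt{48} = 4 \sqrt{3} \approx 6.9282$)
$\left(A - 36\right) B = \left(476 - 36\right) 4 \sqrt{3} = 440 \cdot 4 \sqrt{3} = 1760 \sqrt{3}$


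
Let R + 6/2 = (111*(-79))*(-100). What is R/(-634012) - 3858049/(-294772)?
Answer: 8820825323/753584618 ≈ 11.705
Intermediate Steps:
R = 876897 (R = -3 + (111*(-79))*(-100) = -3 - 8769*(-100) = -3 + 876900 = 876897)
R/(-634012) - 3858049/(-294772) = 876897/(-634012) - 3858049/(-294772) = 876897*(-1/634012) - 3858049*(-1/294772) = -28287/20452 + 3858049/294772 = 8820825323/753584618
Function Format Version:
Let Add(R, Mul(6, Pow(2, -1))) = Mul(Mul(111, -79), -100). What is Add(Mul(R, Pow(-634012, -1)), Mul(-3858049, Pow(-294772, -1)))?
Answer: Rational(8820825323, 753584618) ≈ 11.705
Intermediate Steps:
R = 876897 (R = Add(-3, Mul(Mul(111, -79), -100)) = Add(-3, Mul(-8769, -100)) = Add(-3, 876900) = 876897)
Add(Mul(R, Pow(-634012, -1)), Mul(-3858049, Pow(-294772, -1))) = Add(Mul(876897, Pow(-634012, -1)), Mul(-3858049, Pow(-294772, -1))) = Add(Mul(876897, Rational(-1, 634012)), Mul(-3858049, Rational(-1, 294772))) = Add(Rational(-28287, 20452), Rational(3858049, 294772)) = Rational(8820825323, 753584618)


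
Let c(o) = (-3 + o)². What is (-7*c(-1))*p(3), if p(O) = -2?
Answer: 224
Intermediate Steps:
(-7*c(-1))*p(3) = -7*(-3 - 1)²*(-2) = -7*(-4)²*(-2) = -7*16*(-2) = -112*(-2) = 224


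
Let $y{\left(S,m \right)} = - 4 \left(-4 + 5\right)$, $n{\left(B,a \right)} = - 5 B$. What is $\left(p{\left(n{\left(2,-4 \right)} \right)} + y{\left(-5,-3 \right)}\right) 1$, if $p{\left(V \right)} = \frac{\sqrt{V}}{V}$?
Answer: $-4 - \frac{i \sqrt{10}}{10} \approx -4.0 - 0.31623 i$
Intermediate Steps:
$y{\left(S,m \right)} = -4$ ($y{\left(S,m \right)} = \left(-4\right) 1 = -4$)
$p{\left(V \right)} = \frac{1}{\sqrt{V}}$
$\left(p{\left(n{\left(2,-4 \right)} \right)} + y{\left(-5,-3 \right)}\right) 1 = \left(\frac{1}{\sqrt{\left(-5\right) 2}} - 4\right) 1 = \left(\frac{1}{\sqrt{-10}} - 4\right) 1 = \left(- \frac{i \sqrt{10}}{10} - 4\right) 1 = \left(-4 - \frac{i \sqrt{10}}{10}\right) 1 = -4 - \frac{i \sqrt{10}}{10}$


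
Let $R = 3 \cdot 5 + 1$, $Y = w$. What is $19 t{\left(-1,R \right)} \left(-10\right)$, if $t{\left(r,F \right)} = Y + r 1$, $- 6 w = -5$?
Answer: $\frac{95}{3} \approx 31.667$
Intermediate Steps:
$w = \frac{5}{6}$ ($w = \left(- \frac{1}{6}\right) \left(-5\right) = \frac{5}{6} \approx 0.83333$)
$Y = \frac{5}{6} \approx 0.83333$
$R = 16$ ($R = 15 + 1 = 16$)
$t{\left(r,F \right)} = \frac{5}{6} + r$ ($t{\left(r,F \right)} = \frac{5}{6} + r 1 = \frac{5}{6} + r$)
$19 t{\left(-1,R \right)} \left(-10\right) = 19 \left(\frac{5}{6} - 1\right) \left(-10\right) = 19 \left(- \frac{1}{6}\right) \left(-10\right) = \left(- \frac{19}{6}\right) \left(-10\right) = \frac{95}{3}$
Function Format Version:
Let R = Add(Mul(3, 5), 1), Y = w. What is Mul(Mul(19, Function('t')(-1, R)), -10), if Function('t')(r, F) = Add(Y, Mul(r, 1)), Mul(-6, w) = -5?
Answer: Rational(95, 3) ≈ 31.667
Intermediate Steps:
w = Rational(5, 6) (w = Mul(Rational(-1, 6), -5) = Rational(5, 6) ≈ 0.83333)
Y = Rational(5, 6) ≈ 0.83333
R = 16 (R = Add(15, 1) = 16)
Function('t')(r, F) = Add(Rational(5, 6), r) (Function('t')(r, F) = Add(Rational(5, 6), Mul(r, 1)) = Add(Rational(5, 6), r))
Mul(Mul(19, Function('t')(-1, R)), -10) = Mul(Mul(19, Add(Rational(5, 6), -1)), -10) = Mul(Mul(19, Rational(-1, 6)), -10) = Mul(Rational(-19, 6), -10) = Rational(95, 3)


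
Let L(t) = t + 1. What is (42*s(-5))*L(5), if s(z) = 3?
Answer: 756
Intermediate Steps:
L(t) = 1 + t
(42*s(-5))*L(5) = (42*3)*(1 + 5) = 126*6 = 756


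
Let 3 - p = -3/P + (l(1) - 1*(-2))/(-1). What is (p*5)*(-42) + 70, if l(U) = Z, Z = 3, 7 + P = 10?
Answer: -1820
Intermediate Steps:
P = 3 (P = -7 + 10 = 3)
l(U) = 3
p = 9 (p = 3 - (-3/3 + (3 - 1*(-2))/(-1)) = 3 - (-3*⅓ + (3 + 2)*(-1)) = 3 - (-1 + 5*(-1)) = 3 - (-1 - 5) = 3 - 1*(-6) = 3 + 6 = 9)
(p*5)*(-42) + 70 = (9*5)*(-42) + 70 = 45*(-42) + 70 = -1890 + 70 = -1820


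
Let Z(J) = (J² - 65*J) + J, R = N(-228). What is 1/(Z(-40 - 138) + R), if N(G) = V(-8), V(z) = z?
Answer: 1/43068 ≈ 2.3219e-5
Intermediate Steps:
N(G) = -8
R = -8
Z(J) = J² - 64*J
1/(Z(-40 - 138) + R) = 1/((-40 - 138)*(-64 + (-40 - 138)) - 8) = 1/(-178*(-64 - 178) - 8) = 1/(-178*(-242) - 8) = 1/(43076 - 8) = 1/43068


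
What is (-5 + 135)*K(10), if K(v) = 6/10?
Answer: 78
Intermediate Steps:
K(v) = 3/5 (K(v) = 6*(1/10) = 3/5)
(-5 + 135)*K(10) = (-5 + 135)*(3/5) = 130*(3/5) = 78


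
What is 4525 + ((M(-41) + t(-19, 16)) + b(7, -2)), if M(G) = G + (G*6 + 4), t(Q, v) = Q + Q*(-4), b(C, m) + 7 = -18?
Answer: 4274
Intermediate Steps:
b(C, m) = -25 (b(C, m) = -7 - 18 = -25)
t(Q, v) = -3*Q (t(Q, v) = Q - 4*Q = -3*Q)
M(G) = 4 + 7*G (M(G) = G + (6*G + 4) = G + (4 + 6*G) = 4 + 7*G)
4525 + ((M(-41) + t(-19, 16)) + b(7, -2)) = 4525 + (((4 + 7*(-41)) - 3*(-19)) - 25) = 4525 + (((4 - 287) + 57) - 25) = 4525 + ((-283 + 57) - 25) = 4525 + (-226 - 25) = 4525 - 251 = 4274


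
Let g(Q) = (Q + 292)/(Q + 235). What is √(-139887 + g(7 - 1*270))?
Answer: I*√27418055/14 ≈ 374.02*I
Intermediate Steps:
g(Q) = (292 + Q)/(235 + Q)
√(-139887 + g(7 - 1*270)) = √(-139887 + (292 + (7 - 1*270))/(235 + (7 - 1*270))) = √(-139887 + (292 + (7 - 270))/(235 + (7 - 270))) = √(-139887 + (292 - 263)/(235 - 263)) = √(-139887 + 29/(-28)) = √(-139887 - 1/28*29) = √(-139887 - 29/28) = √(-3916865/28) = I*√27418055/14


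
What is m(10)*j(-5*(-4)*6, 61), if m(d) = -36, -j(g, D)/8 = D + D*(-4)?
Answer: -52704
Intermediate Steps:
j(g, D) = 24*D (j(g, D) = -8*(D + D*(-4)) = -8*(D - 4*D) = -(-24)*D = 24*D)
m(10)*j(-5*(-4)*6, 61) = -864*61 = -36*1464 = -52704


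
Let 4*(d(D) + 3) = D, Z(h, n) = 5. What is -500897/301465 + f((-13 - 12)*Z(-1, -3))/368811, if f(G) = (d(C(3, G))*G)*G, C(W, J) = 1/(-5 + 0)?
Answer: -796412059493/444734432460 ≈ -1.7908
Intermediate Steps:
C(W, J) = -1/5 (C(W, J) = 1/(-5) = -1/5)
d(D) = -3 + D/4
f(G) = -61*G**2/20 (f(G) = ((-3 + (1/4)*(-1/5))*G)*G = ((-3 - 1/20)*G)*G = (-61*G/20)*G = -61*G**2/20)
-500897/301465 + f((-13 - 12)*Z(-1, -3))/368811 = -500897/301465 - 61*25*(-13 - 12)**2/20/368811 = -500897*1/301465 - 61*(-25*5)**2/20*(1/368811) = -500897/301465 - 61/20*(-125)**2*(1/368811) = -500897/301465 - 61/20*15625*(1/368811) = -500897/301465 - 190625/4*1/368811 = -500897/301465 - 190625/1475244 = -796412059493/444734432460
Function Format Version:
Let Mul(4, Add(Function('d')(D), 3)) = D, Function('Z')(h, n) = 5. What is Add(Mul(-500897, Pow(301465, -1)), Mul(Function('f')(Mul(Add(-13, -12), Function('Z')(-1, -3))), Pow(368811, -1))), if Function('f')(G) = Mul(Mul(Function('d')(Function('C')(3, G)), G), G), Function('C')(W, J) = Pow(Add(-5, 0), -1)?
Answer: Rational(-796412059493, 444734432460) ≈ -1.7908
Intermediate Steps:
Function('C')(W, J) = Rational(-1, 5) (Function('C')(W, J) = Pow(-5, -1) = Rational(-1, 5))
Function('d')(D) = Add(-3, Mul(Rational(1, 4), D))
Function('f')(G) = Mul(Rational(-61, 20), Pow(G, 2)) (Function('f')(G) = Mul(Mul(Add(-3, Mul(Rational(1, 4), Rational(-1, 5))), G), G) = Mul(Mul(Add(-3, Rational(-1, 20)), G), G) = Mul(Mul(Rational(-61, 20), G), G) = Mul(Rational(-61, 20), Pow(G, 2)))
Add(Mul(-500897, Pow(301465, -1)), Mul(Function('f')(Mul(Add(-13, -12), Function('Z')(-1, -3))), Pow(368811, -1))) = Add(Mul(-500897, Pow(301465, -1)), Mul(Mul(Rational(-61, 20), Pow(Mul(Add(-13, -12), 5), 2)), Pow(368811, -1))) = Add(Mul(-500897, Rational(1, 301465)), Mul(Mul(Rational(-61, 20), Pow(Mul(-25, 5), 2)), Rational(1, 368811))) = Add(Rational(-500897, 301465), Mul(Mul(Rational(-61, 20), Pow(-125, 2)), Rational(1, 368811))) = Add(Rational(-500897, 301465), Mul(Mul(Rational(-61, 20), 15625), Rational(1, 368811))) = Add(Rational(-500897, 301465), Mul(Rational(-190625, 4), Rational(1, 368811))) = Add(Rational(-500897, 301465), Rational(-190625, 1475244)) = Rational(-796412059493, 444734432460)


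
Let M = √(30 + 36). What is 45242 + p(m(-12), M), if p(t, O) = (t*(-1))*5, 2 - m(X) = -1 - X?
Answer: 45287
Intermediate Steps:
m(X) = 3 + X (m(X) = 2 - (-1 - X) = 2 + (1 + X) = 3 + X)
M = √66 ≈ 8.1240
p(t, O) = -5*t (p(t, O) = -t*5 = -5*t)
45242 + p(m(-12), M) = 45242 - 5*(3 - 12) = 45242 - 5*(-9) = 45242 + 45 = 45287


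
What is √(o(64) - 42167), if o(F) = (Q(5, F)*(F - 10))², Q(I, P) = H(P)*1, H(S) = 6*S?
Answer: √429939529 ≈ 20735.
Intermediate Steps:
Q(I, P) = 6*P (Q(I, P) = (6*P)*1 = 6*P)
o(F) = 36*F²*(-10 + F)² (o(F) = ((6*F)*(F - 10))² = ((6*F)*(-10 + F))² = (6*F*(-10 + F))² = 36*F²*(-10 + F)²)
√(o(64) - 42167) = √(36*64²*(-10 + 64)² - 42167) = √(36*4096*54² - 42167) = √(36*4096*2916 - 42167) = √(429981696 - 42167) = √429939529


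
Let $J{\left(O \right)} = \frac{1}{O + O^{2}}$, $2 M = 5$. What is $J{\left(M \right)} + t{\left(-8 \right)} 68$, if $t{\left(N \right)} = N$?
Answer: $- \frac{19036}{35} \approx -543.89$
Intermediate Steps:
$M = \frac{5}{2}$ ($M = \frac{1}{2} \cdot 5 = \frac{5}{2} \approx 2.5$)
$J{\left(M \right)} + t{\left(-8 \right)} 68 = \frac{1}{\frac{5}{2} \left(1 + \frac{5}{2}\right)} - 544 = \frac{2}{5 \cdot \frac{7}{2}} - 544 = \frac{2}{5} \cdot \frac{2}{7} - 544 = \frac{4}{35} - 544 = - \frac{19036}{35}$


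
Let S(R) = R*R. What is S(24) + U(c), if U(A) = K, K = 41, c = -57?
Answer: 617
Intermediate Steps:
S(R) = R²
U(A) = 41
S(24) + U(c) = 24² + 41 = 576 + 41 = 617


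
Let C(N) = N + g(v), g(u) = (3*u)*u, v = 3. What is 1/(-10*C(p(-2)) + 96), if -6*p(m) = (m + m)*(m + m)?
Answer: -3/442 ≈ -0.0067873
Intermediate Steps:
p(m) = -2*m²/3 (p(m) = -(m + m)*(m + m)/6 = -2*m*2*m/6 = -2*m²/3)
g(u) = 3*u²
C(N) = 27 + N (C(N) = N + 3*3² = N + 3*9 = N + 27 = 27 + N)
1/(-10*C(p(-2)) + 96) = 1/(-10*(27 - ⅔*(-2)²) + 96) = 1/(-10*(27 - ⅔*4) + 96) = 1/(-10*(27 - 8/3) + 96) = 1/(-10*73/3 + 96) = 1/(-730/3 + 96) = 1/(-442/3) = -3/442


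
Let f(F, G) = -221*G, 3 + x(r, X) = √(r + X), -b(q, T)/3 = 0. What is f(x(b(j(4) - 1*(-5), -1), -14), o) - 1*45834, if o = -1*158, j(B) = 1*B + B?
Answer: -10916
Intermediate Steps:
j(B) = 2*B (j(B) = B + B = 2*B)
o = -158
b(q, T) = 0 (b(q, T) = -3*0 = 0)
x(r, X) = -3 + √(X + r) (x(r, X) = -3 + √(r + X) = -3 + √(X + r))
f(x(b(j(4) - 1*(-5), -1), -14), o) - 1*45834 = -221*(-158) - 1*45834 = 34918 - 45834 = -10916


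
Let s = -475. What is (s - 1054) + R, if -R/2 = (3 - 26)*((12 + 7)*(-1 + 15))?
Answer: 10707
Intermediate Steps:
R = 12236 (R = -2*(3 - 26)*(12 + 7)*(-1 + 15) = -(-46)*19*14 = -(-46)*266 = -2*(-6118) = 12236)
(s - 1054) + R = (-475 - 1054) + 12236 = -1529 + 12236 = 10707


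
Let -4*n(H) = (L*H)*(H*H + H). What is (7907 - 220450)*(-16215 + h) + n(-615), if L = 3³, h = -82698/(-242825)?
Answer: 221362178272077/44150 ≈ 5.0139e+9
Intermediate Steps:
h = 7518/22075 (h = -82698*(-1/242825) = 7518/22075 ≈ 0.34057)
L = 27
n(H) = -27*H*(H + H²)/4 (n(H) = -27*H*(H*H + H)/4 = -27*H*(H² + H)/4 = -27*H*(H + H²)/4)
(7907 - 220450)*(-16215 + h) + n(-615) = (7907 - 220450)*(-16215 + 7518/22075) + (27/4)*(-615)²*(-1 - 1*(-615)) = -212543*(-357938607/22075) + (27/4)*378225*(-1 + 615) = 76077345347601/22075 + (27/4)*378225*614 = 76077345347601/22075 + 3135107025/2 = 221362178272077/44150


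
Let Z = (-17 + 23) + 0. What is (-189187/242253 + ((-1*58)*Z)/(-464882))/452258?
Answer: -3993878495/2315130475056894 ≈ -1.7251e-6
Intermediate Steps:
Z = 6 (Z = 6 + 0 = 6)
(-189187/242253 + ((-1*58)*Z)/(-464882))/452258 = (-189187/242253 + (-1*58*6)/(-464882))/452258 = (-189187*1/242253 - 58*6*(-1/464882))*(1/452258) = (-189187/242253 - 348*(-1/464882))*(1/452258) = (-189187/242253 + 174/232441)*(1/452258) = -3993878495/5119048143*1/452258 = -3993878495/2315130475056894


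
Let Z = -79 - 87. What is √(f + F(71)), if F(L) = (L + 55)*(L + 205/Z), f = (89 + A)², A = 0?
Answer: √115124818/83 ≈ 129.27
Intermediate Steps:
f = 7921 (f = (89 + 0)² = 89² = 7921)
Z = -166
F(L) = (55 + L)*(-205/166 + L) (F(L) = (L + 55)*(L + 205/(-166)) = (55 + L)*(L + 205*(-1/166)) = (55 + L)*(L - 205/166) = (55 + L)*(-205/166 + L))
√(f + F(71)) = √(7921 + (-11275/166 + 71² + (8925/166)*71)) = √(7921 + (-11275/166 + 5041 + 633675/166)) = √(7921 + 729603/83) = √(1387046/83) = √115124818/83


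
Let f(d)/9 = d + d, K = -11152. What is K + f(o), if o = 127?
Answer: -8866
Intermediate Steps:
f(d) = 18*d (f(d) = 9*(d + d) = 9*(2*d) = 18*d)
K + f(o) = -11152 + 18*127 = -11152 + 2286 = -8866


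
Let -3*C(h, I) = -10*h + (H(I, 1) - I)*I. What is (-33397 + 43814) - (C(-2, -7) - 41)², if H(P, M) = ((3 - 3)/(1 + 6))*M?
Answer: 84917/9 ≈ 9435.2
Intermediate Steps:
H(P, M) = 0 (H(P, M) = (0/7)*M = (0*(⅐))*M = 0*M = 0)
C(h, I) = I²/3 + 10*h/3 (C(h, I) = -(-10*h + (0 - I)*I)/3 = -(-10*h + (-I)*I)/3 = -(-10*h - I²)/3 = -(-I² - 10*h)/3 = I²/3 + 10*h/3)
(-33397 + 43814) - (C(-2, -7) - 41)² = (-33397 + 43814) - (((⅓)*(-7)² + (10/3)*(-2)) - 41)² = 10417 - (((⅓)*49 - 20/3) - 41)² = 10417 - ((49/3 - 20/3) - 41)² = 10417 - (29/3 - 41)² = 10417 - (-94/3)² = 10417 - 1*8836/9 = 10417 - 8836/9 = 84917/9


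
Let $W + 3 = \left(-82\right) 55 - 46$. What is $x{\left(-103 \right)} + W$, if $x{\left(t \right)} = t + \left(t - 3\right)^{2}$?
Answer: $6574$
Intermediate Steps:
$W = -4559$ ($W = -3 - 4556 = -4559$)
$x{\left(t \right)} = t + \left(-3 + t\right)^{2}$
$x{\left(-103 \right)} + W = \left(-103 + \left(-3 - 103\right)^{2}\right) - 4559 = \left(-103 + \left(-106\right)^{2}\right) - 4559 = \left(-103 + 11236\right) - 4559 = 11133 - 4559 = 6574$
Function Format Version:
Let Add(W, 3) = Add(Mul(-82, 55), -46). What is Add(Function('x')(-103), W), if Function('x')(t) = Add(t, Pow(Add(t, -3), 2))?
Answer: 6574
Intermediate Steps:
W = -4559 (W = Add(-3, Add(Mul(-82, 55), -46)) = Add(-3, Add(-4510, -46)) = Add(-3, -4556) = -4559)
Function('x')(t) = Add(t, Pow(Add(-3, t), 2))
Add(Function('x')(-103), W) = Add(Add(-103, Pow(Add(-3, -103), 2)), -4559) = Add(Add(-103, Pow(-106, 2)), -4559) = Add(Add(-103, 11236), -4559) = Add(11133, -4559) = 6574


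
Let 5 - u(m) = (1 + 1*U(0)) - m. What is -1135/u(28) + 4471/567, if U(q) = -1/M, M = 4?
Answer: -665807/24381 ≈ -27.308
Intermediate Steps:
U(q) = -¼ (U(q) = -1/4 = -1*¼ = -¼)
u(m) = 17/4 + m (u(m) = 5 - ((1 + 1*(-¼)) - m) = 5 - ((1 - ¼) - m) = 5 - (¾ - m) = 5 + (-¾ + m) = 17/4 + m)
-1135/u(28) + 4471/567 = -1135/(17/4 + 28) + 4471/567 = -1135/129/4 + 4471*(1/567) = -1135*4/129 + 4471/567 = -4540/129 + 4471/567 = -665807/24381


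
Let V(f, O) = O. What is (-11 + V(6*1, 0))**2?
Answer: 121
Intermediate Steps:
(-11 + V(6*1, 0))**2 = (-11 + 0)**2 = (-11)**2 = 121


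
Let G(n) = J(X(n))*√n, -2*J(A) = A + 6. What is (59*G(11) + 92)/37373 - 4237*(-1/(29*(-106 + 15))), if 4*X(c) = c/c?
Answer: -22586659/14089621 - 1475*√11/298984 ≈ -1.6194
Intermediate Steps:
X(c) = ¼ (X(c) = (c/c)/4 = (¼)*1 = ¼)
J(A) = -3 - A/2 (J(A) = -(A + 6)/2 = -(6 + A)/2 = -3 - A/2)
G(n) = -25*√n/8 (G(n) = (-3 - ½*¼)*√n = (-3 - ⅛)*√n = -25*√n/8)
(59*G(11) + 92)/37373 - 4237*(-1/(29*(-106 + 15))) = (59*(-25*√11/8) + 92)/37373 - 4237*(-1/(29*(-106 + 15))) = (-1475*√11/8 + 92)*(1/37373) - 4237/((-91*(-29))) = (92 - 1475*√11/8)*(1/37373) - 4237/2639 = (92/37373 - 1475*√11/298984) - 4237*1/2639 = (92/37373 - 1475*√11/298984) - 4237/2639 = -22586659/14089621 - 1475*√11/298984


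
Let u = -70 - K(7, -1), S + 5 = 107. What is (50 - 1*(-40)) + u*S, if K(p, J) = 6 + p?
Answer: -8376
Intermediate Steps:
S = 102 (S = -5 + 107 = 102)
u = -83 (u = -70 - (6 + 7) = -70 - 1*13 = -70 - 13 = -83)
(50 - 1*(-40)) + u*S = (50 - 1*(-40)) - 83*102 = (50 + 40) - 8466 = 90 - 8466 = -8376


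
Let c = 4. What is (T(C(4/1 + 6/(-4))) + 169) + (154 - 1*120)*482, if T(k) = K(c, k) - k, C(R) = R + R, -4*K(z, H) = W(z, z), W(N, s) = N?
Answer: 16551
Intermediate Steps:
K(z, H) = -z/4
C(R) = 2*R
T(k) = -1 - k (T(k) = -1/4*4 - k = -1 - k)
(T(C(4/1 + 6/(-4))) + 169) + (154 - 1*120)*482 = ((-1 - 2*(4/1 + 6/(-4))) + 169) + (154 - 1*120)*482 = ((-1 - 2*(4*1 + 6*(-1/4))) + 169) + (154 - 120)*482 = ((-1 - 2*(4 - 3/2)) + 169) + 34*482 = ((-1 - 2*5/2) + 169) + 16388 = ((-1 - 1*5) + 169) + 16388 = ((-1 - 5) + 169) + 16388 = (-6 + 169) + 16388 = 163 + 16388 = 16551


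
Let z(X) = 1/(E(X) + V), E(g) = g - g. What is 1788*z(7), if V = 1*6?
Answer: 298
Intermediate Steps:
V = 6
E(g) = 0
z(X) = ⅙ (z(X) = 1/(0 + 6) = 1/6 = ⅙)
1788*z(7) = 1788*(⅙) = 298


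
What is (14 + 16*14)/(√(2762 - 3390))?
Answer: -119*I*√157/157 ≈ -9.4972*I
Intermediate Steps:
(14 + 16*14)/(√(2762 - 3390)) = (14 + 224)/(√(-628)) = 238/((2*I*√157)) = 238*(-I*√157/314) = -119*I*√157/157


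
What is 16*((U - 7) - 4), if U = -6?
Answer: -272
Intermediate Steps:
16*((U - 7) - 4) = 16*((-6 - 7) - 4) = 16*(-13 - 4) = 16*(-17) = -272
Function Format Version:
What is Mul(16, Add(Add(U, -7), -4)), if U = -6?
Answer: -272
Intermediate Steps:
Mul(16, Add(Add(U, -7), -4)) = Mul(16, Add(Add(-6, -7), -4)) = Mul(16, Add(-13, -4)) = Mul(16, -17) = -272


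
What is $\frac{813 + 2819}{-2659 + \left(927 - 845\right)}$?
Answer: $- \frac{3632}{2577} \approx -1.4094$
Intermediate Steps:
$\frac{813 + 2819}{-2659 + \left(927 - 845\right)} = \frac{3632}{-2659 + 82} = \frac{3632}{-2577} = 3632 \left(- \frac{1}{2577}\right) = - \frac{3632}{2577}$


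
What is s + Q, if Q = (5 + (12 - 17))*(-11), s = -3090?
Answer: -3090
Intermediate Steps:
Q = 0 (Q = (5 - 5)*(-11) = 0*(-11) = 0)
s + Q = -3090 + 0 = -3090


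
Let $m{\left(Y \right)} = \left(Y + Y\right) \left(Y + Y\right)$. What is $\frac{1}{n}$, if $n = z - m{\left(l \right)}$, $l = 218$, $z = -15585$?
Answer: $- \frac{1}{205681} \approx -4.8619 \cdot 10^{-6}$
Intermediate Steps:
$m{\left(Y \right)} = 4 Y^{2}$ ($m{\left(Y \right)} = 2 Y 2 Y = 4 Y^{2}$)
$n = -205681$ ($n = -15585 - 4 \cdot 218^{2} = -15585 - 4 \cdot 47524 = -15585 - 190096 = -205681$)
$\frac{1}{n} = \frac{1}{-205681} = - \frac{1}{205681}$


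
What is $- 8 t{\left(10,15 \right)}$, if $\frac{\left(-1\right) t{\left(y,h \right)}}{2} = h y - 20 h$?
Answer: $-2400$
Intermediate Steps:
$t{\left(y,h \right)} = 40 h - 2 h y$ ($t{\left(y,h \right)} = - 2 \left(h y - 20 h\right) = - 2 \left(- 20 h + h y\right) = 40 h - 2 h y$)
$- 8 t{\left(10,15 \right)} = - 8 \cdot 2 \cdot 15 \left(20 - 10\right) = - 8 \cdot 2 \cdot 15 \cdot 10 = \left(-8\right) 300 = -2400$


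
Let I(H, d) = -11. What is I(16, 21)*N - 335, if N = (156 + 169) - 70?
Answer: -3140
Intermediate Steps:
N = 255 (N = 325 - 70 = 255)
I(16, 21)*N - 335 = -11*255 - 335 = -2805 - 335 = -3140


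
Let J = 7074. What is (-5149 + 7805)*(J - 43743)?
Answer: -97392864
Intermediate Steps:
(-5149 + 7805)*(J - 43743) = (-5149 + 7805)*(7074 - 43743) = 2656*(-36669) = -97392864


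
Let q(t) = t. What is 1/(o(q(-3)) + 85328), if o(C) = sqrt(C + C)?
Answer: 42664/3640433795 - I*sqrt(6)/7280867590 ≈ 1.1719e-5 - 3.3643e-10*I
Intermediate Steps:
o(C) = sqrt(2)*sqrt(C) (o(C) = sqrt(2*C) = sqrt(2)*sqrt(C))
1/(o(q(-3)) + 85328) = 1/(sqrt(2)*sqrt(-3) + 85328) = 1/(sqrt(2)*(I*sqrt(3)) + 85328) = 1/(I*sqrt(6) + 85328) = 1/(85328 + I*sqrt(6))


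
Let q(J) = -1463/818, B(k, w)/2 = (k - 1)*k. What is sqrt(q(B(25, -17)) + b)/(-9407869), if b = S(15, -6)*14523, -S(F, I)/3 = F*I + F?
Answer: -sqrt(2186478569966)/7695636842 ≈ -0.00019214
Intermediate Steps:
B(k, w) = 2*k*(-1 + k) (B(k, w) = 2*((k - 1)*k) = 2*((-1 + k)*k) = 2*(k*(-1 + k)) = 2*k*(-1 + k))
S(F, I) = -3*F - 3*F*I (S(F, I) = -3*(F*I + F) = -3*(F + F*I) = -3*F - 3*F*I)
q(J) = -1463/818 (q(J) = -1463*1/818 = -1463/818)
b = 3267675 (b = -3*15*(1 - 6)*14523 = -3*15*(-5)*14523 = 225*14523 = 3267675)
sqrt(q(B(25, -17)) + b)/(-9407869) = sqrt(-1463/818 + 3267675)/(-9407869) = sqrt(2672956687/818)*(-1/9407869) = (sqrt(2186478569966)/818)*(-1/9407869) = -sqrt(2186478569966)/7695636842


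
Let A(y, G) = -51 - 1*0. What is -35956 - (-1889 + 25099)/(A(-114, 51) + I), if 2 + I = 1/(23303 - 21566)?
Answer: -326979359/9206 ≈ -35518.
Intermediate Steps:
A(y, G) = -51 (A(y, G) = -51 + 0 = -51)
I = -3473/1737 (I = -2 + 1/(23303 - 21566) = -2 + 1/1737 = -3473/1737 ≈ -1.9994)
-35956 - (-1889 + 25099)/(A(-114, 51) + I) = -35956 - (-1889 + 25099)/(-51 - 3473/1737) = -35956 - 23210/(-92060/1737) = -35956 - 23210*(-1737)/92060 = -35956 - 1*(-4031577/9206) = -35956 + 4031577/9206 = -326979359/9206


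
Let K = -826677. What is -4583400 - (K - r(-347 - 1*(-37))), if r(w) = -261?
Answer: -3756984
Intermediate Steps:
-4583400 - (K - r(-347 - 1*(-37))) = -4583400 - (-826677 - 1*(-261)) = -4583400 - (-826677 + 261) = -4583400 - 1*(-826416) = -4583400 + 826416 = -3756984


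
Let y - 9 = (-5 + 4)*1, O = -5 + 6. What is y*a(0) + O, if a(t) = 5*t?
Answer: 1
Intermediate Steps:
O = 1
y = 8 (y = 9 + (-5 + 4)*1 = 9 - 1*1 = 9 - 1 = 8)
y*a(0) + O = 8*(5*0) + 1 = 8*0 + 1 = 0 + 1 = 1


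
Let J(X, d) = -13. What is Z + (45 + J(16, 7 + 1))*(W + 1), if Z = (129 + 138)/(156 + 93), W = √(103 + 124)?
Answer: 2745/83 + 32*√227 ≈ 515.20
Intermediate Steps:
W = √227 ≈ 15.067
Z = 89/83 (Z = 267/249 = 267*(1/249) = 89/83 ≈ 1.0723)
Z + (45 + J(16, 7 + 1))*(W + 1) = 89/83 + (45 - 13)*(√227 + 1) = 89/83 + 32*(1 + √227) = 89/83 + (32 + 32*√227) = 2745/83 + 32*√227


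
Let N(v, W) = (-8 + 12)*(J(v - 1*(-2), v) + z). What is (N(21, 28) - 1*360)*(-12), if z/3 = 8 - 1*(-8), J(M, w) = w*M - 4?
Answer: -20976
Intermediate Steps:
J(M, w) = -4 + M*w (J(M, w) = M*w - 4 = -4 + M*w)
z = 48 (z = 3*(8 - 1*(-8)) = 3*(8 + 8) = 3*16 = 48)
N(v, W) = 176 + 4*v*(2 + v) (N(v, W) = (-8 + 12)*((-4 + (v - 1*(-2))*v) + 48) = 4*((-4 + (v + 2)*v) + 48) = 4*((-4 + (2 + v)*v) + 48) = 4*((-4 + v*(2 + v)) + 48) = 4*(44 + v*(2 + v)) = 176 + 4*v*(2 + v))
(N(21, 28) - 1*360)*(-12) = ((176 + 4*21*(2 + 21)) - 1*360)*(-12) = ((176 + 4*21*23) - 360)*(-12) = ((176 + 1932) - 360)*(-12) = (2108 - 360)*(-12) = 1748*(-12) = -20976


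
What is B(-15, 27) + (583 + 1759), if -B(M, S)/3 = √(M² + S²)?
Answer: 2342 - 9*√106 ≈ 2249.3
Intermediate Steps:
B(M, S) = -3*√(M² + S²)
B(-15, 27) + (583 + 1759) = -3*√((-15)² + 27²) + (583 + 1759) = -3*√(225 + 729) + 2342 = -9*√106 + 2342 = 2342 - 9*√106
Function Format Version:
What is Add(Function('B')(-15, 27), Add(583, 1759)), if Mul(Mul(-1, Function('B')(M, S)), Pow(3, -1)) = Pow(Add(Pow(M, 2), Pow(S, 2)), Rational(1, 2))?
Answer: Add(2342, Mul(-9, Pow(106, Rational(1, 2)))) ≈ 2249.3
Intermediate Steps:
Function('B')(M, S) = Mul(-3, Pow(Add(Pow(M, 2), Pow(S, 2)), Rational(1, 2)))
Add(Function('B')(-15, 27), Add(583, 1759)) = Add(Mul(-3, Pow(Add(Pow(-15, 2), Pow(27, 2)), Rational(1, 2))), Add(583, 1759)) = Add(Mul(-3, Pow(Add(225, 729), Rational(1, 2))), 2342) = Add(Mul(-3, Pow(954, Rational(1, 2))), 2342) = Add(Mul(-3, Mul(3, Pow(106, Rational(1, 2)))), 2342) = Add(Mul(-9, Pow(106, Rational(1, 2))), 2342) = Add(2342, Mul(-9, Pow(106, Rational(1, 2))))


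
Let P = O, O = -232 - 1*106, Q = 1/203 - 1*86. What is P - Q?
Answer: -51157/203 ≈ -252.00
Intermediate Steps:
Q = -17457/203 (Q = 1/203 - 86 = -17457/203 ≈ -85.995)
O = -338 (O = -232 - 106 = -338)
P = -338
P - Q = -338 - 1*(-17457/203) = -338 + 17457/203 = -51157/203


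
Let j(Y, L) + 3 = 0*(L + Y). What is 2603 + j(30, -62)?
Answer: 2600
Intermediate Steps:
j(Y, L) = -3 (j(Y, L) = -3 + 0*(L + Y) = -3 + 0 = -3)
2603 + j(30, -62) = 2603 - 3 = 2600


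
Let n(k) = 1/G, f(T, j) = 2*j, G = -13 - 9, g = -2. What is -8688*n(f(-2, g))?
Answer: 4344/11 ≈ 394.91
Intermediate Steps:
G = -22
n(k) = -1/22 (n(k) = 1/(-22) = -1/22)
-8688*n(f(-2, g)) = -8688*(-1/22) = 4344/11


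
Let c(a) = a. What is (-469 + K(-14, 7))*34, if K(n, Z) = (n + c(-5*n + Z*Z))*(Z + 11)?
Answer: 48314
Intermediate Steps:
K(n, Z) = (11 + Z)*(Z² - 4*n) (K(n, Z) = (n + (-5*n + Z*Z))*(Z + 11) = (n + (-5*n + Z²))*(11 + Z) = (n + (Z² - 5*n))*(11 + Z) = (Z² - 4*n)*(11 + Z) = (11 + Z)*(Z² - 4*n))
(-469 + K(-14, 7))*34 = (-469 + (7³ - 44*(-14) + 11*7² - 4*7*(-14)))*34 = (-469 + (343 + 616 + 11*49 + 392))*34 = (-469 + (343 + 616 + 539 + 392))*34 = (-469 + 1890)*34 = 1421*34 = 48314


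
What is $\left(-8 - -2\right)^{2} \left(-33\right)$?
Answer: $-1188$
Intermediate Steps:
$\left(-8 - -2\right)^{2} \left(-33\right) = \left(-8 + \left(3 - 1\right)\right)^{2} \left(-33\right) = \left(-8 + 2\right)^{2} \left(-33\right) = \left(-6\right)^{2} \left(-33\right) = 36 \left(-33\right) = -1188$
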